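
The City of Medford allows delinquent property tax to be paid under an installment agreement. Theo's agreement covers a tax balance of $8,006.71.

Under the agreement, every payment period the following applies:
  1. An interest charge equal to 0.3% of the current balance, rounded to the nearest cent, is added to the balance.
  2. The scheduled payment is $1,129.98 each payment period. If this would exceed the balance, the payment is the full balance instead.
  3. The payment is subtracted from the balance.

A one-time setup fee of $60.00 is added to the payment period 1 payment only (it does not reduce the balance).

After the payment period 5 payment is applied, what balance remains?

Payment period 1: $8,006.71 +$24.02 interest = $8,030.73; pay $1,129.98 (+ $60.00 fee) → $6,900.75
Payment period 2: $6,900.75 +$20.70 interest = $6,921.45; pay $1,129.98 → $5,791.47
Payment period 3: $5,791.47 +$17.37 interest = $5,808.84; pay $1,129.98 → $4,678.86
Payment period 4: $4,678.86 +$14.04 interest = $4,692.90; pay $1,129.98 → $3,562.92
Payment period 5: $3,562.92 +$10.69 interest = $3,573.61; pay $1,129.98 → $2,443.63

$2,443.63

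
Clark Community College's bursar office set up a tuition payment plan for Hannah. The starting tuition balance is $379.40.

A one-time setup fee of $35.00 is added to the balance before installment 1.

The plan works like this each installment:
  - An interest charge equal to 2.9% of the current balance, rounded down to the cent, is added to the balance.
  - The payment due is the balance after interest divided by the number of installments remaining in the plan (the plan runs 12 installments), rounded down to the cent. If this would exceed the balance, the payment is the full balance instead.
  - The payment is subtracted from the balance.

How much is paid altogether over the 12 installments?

# | Opening | Interest | Payment | End bal
1 | $414.40 | $12.01 | $35.53 | $390.88
2 | $390.88 | $11.33 | $36.56 | $365.65
3 | $365.65 | $10.60 | $37.62 | $338.63
4 | $338.63 | $9.82 | $38.71 | $309.74
5 | $309.74 | $8.98 | $39.84 | $278.88
6 | $278.88 | $8.08 | $40.99 | $245.97
7 | $245.97 | $7.13 | $42.18 | $210.92
8 | $210.92 | $6.11 | $43.40 | $173.63
9 | $173.63 | $5.03 | $44.66 | $134.00
10 | $134.00 | $3.88 | $45.96 | $91.92
11 | $91.92 | $2.66 | $47.29 | $47.29
12 | $47.29 | $1.37 | $48.66 | $0.00
Total paid: $501.40

$501.40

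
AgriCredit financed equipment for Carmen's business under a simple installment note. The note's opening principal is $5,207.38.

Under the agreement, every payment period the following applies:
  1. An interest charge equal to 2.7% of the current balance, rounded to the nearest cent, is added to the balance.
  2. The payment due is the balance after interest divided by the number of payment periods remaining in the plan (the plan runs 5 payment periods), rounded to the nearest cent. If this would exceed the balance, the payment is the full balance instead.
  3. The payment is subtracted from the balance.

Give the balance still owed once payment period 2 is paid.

Payment period 1: opening $5,207.38; interest $140.60 → $5,347.98; payment $1,069.60; balance $4,278.38
Payment period 2: opening $4,278.38; interest $115.52 → $4,393.90; payment $1,098.48; balance $3,295.42

$3,295.42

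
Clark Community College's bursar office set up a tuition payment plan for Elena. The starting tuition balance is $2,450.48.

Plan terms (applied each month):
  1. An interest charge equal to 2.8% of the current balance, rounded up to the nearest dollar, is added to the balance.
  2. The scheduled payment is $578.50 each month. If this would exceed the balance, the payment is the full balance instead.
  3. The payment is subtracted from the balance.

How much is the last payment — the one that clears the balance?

$335.48

Month 1: opening $2,450.48; interest $69.00 → $2,519.48; payment $578.50; balance $1,940.98
Month 2: opening $1,940.98; interest $55.00 → $1,995.98; payment $578.50; balance $1,417.48
Month 3: opening $1,417.48; interest $40.00 → $1,457.48; payment $578.50; balance $878.98
Month 4: opening $878.98; interest $25.00 → $903.98; payment $578.50; balance $325.48
Month 5: opening $325.48; interest $10.00 → $335.48; payment $335.48; balance $0.00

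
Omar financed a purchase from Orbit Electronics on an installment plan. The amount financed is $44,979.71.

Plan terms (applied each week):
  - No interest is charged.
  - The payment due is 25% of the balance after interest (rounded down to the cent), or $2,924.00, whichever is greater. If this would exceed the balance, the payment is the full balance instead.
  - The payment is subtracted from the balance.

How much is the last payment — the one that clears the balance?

Week 1: opening $44,979.71; payment $11,244.92; balance $33,734.79
Week 2: opening $33,734.79; payment $8,433.69; balance $25,301.10
Week 3: opening $25,301.10; payment $6,325.27; balance $18,975.83
Week 4: opening $18,975.83; payment $4,743.95; balance $14,231.88
Week 5: opening $14,231.88; payment $3,557.97; balance $10,673.91
Week 6: opening $10,673.91; payment $2,924.00; balance $7,749.91
Week 7: opening $7,749.91; payment $2,924.00; balance $4,825.91
Week 8: opening $4,825.91; payment $2,924.00; balance $1,901.91
Week 9: opening $1,901.91; payment $1,901.91; balance $0.00

$1,901.91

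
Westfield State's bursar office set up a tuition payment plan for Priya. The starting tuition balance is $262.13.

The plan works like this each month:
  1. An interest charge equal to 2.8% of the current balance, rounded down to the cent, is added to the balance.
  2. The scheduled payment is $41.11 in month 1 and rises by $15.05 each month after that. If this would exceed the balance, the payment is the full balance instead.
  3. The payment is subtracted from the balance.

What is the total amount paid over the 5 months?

$284.80

Month 1: opening $262.13; interest $7.33 → $269.46; payment $41.11; balance $228.35
Month 2: opening $228.35; interest $6.39 → $234.74; payment $56.16; balance $178.58
Month 3: opening $178.58; interest $5.00 → $183.58; payment $71.21; balance $112.37
Month 4: opening $112.37; interest $3.14 → $115.51; payment $86.26; balance $29.25
Month 5: opening $29.25; interest $0.81 → $30.06; payment $30.06; balance $0.00
Total paid: $284.80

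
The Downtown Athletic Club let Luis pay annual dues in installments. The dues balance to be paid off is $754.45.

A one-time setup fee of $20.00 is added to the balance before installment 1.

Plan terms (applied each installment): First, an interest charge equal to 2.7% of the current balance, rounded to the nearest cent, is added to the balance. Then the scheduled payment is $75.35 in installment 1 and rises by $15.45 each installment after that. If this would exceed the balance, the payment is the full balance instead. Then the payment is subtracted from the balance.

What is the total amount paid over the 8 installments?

Installment 1: $774.45 +$20.91 interest = $795.36; pay $75.35 → $720.01
Installment 2: $720.01 +$19.44 interest = $739.45; pay $90.80 → $648.65
Installment 3: $648.65 +$17.51 interest = $666.16; pay $106.25 → $559.91
Installment 4: $559.91 +$15.12 interest = $575.03; pay $121.70 → $453.33
Installment 5: $453.33 +$12.24 interest = $465.57; pay $137.15 → $328.42
Installment 6: $328.42 +$8.87 interest = $337.29; pay $152.60 → $184.69
Installment 7: $184.69 +$4.99 interest = $189.68; pay $168.05 → $21.63
Installment 8: $21.63 +$0.58 interest = $22.21; pay $22.21 → $0.00
Total paid: $874.11

$874.11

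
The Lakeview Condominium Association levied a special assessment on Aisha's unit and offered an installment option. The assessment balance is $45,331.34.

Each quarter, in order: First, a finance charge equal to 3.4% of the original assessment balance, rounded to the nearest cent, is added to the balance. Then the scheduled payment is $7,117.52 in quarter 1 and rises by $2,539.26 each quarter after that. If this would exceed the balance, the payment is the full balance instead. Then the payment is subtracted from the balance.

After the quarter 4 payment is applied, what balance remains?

$7,790.78

Quarter 1: $45,331.34 +$1,541.27 interest = $46,872.61; pay $7,117.52 → $39,755.09
Quarter 2: $39,755.09 +$1,541.27 interest = $41,296.36; pay $9,656.78 → $31,639.58
Quarter 3: $31,639.58 +$1,541.27 interest = $33,180.85; pay $12,196.04 → $20,984.81
Quarter 4: $20,984.81 +$1,541.27 interest = $22,526.08; pay $14,735.30 → $7,790.78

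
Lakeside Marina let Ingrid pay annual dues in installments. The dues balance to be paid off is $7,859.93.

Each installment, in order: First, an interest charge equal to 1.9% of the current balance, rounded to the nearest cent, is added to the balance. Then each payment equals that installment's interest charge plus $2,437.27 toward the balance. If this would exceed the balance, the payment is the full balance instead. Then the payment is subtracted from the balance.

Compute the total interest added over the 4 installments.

Installment 1: opening $7,859.93; interest $149.34 → $8,009.27; payment $2,586.61; balance $5,422.66
Installment 2: opening $5,422.66; interest $103.03 → $5,525.69; payment $2,540.30; balance $2,985.39
Installment 3: opening $2,985.39; interest $56.72 → $3,042.11; payment $2,493.99; balance $548.12
Installment 4: opening $548.12; interest $10.41 → $558.53; payment $558.53; balance $0.00
Total interest: $149.34 + $103.03 + $56.72 + $10.41 = $319.50

$319.50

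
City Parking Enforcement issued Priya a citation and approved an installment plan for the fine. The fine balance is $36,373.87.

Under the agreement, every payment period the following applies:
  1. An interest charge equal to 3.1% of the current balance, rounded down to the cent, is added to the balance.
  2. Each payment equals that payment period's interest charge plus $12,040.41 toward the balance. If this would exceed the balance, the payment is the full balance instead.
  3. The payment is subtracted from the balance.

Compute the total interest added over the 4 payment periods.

$2,270.82

Payment period 1: opening $36,373.87; interest $1,127.58 → $37,501.45; payment $13,167.99; balance $24,333.46
Payment period 2: opening $24,333.46; interest $754.33 → $25,087.79; payment $12,794.74; balance $12,293.05
Payment period 3: opening $12,293.05; interest $381.08 → $12,674.13; payment $12,421.49; balance $252.64
Payment period 4: opening $252.64; interest $7.83 → $260.47; payment $260.47; balance $0.00
Total interest: $1,127.58 + $754.33 + $381.08 + $7.83 = $2,270.82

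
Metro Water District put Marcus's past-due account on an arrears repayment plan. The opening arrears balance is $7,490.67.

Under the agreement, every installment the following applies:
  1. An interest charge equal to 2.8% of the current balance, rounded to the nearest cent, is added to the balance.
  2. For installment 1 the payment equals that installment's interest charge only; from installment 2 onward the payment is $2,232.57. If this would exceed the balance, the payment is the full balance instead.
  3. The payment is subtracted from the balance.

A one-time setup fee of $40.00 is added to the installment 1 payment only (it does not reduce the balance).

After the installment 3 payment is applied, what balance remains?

# | Opening | Interest | Payment | Fee | End bal
1 | $7,490.67 | $209.74 | $209.74 | $40.00 | $7,490.67
2 | $7,490.67 | $209.74 | $2,232.57 | — | $5,467.84
3 | $5,467.84 | $153.10 | $2,232.57 | — | $3,388.37

$3,388.37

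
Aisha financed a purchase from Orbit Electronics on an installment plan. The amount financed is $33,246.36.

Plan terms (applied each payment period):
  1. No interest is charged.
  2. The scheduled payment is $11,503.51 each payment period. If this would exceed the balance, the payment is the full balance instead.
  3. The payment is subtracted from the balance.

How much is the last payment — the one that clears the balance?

$10,239.34

Payment period 1: opening $33,246.36; payment $11,503.51; balance $21,742.85
Payment period 2: opening $21,742.85; payment $11,503.51; balance $10,239.34
Payment period 3: opening $10,239.34; payment $10,239.34; balance $0.00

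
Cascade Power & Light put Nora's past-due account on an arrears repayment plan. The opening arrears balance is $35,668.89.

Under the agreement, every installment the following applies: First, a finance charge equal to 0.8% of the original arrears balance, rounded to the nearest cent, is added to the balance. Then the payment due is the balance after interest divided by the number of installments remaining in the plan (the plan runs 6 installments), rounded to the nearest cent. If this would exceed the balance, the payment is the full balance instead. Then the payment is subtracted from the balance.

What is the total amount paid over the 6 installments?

# | Opening | Interest | Payment | End bal
1 | $35,668.89 | $285.35 | $5,992.37 | $29,961.87
2 | $29,961.87 | $285.35 | $6,049.44 | $24,197.78
3 | $24,197.78 | $285.35 | $6,120.78 | $18,362.35
4 | $18,362.35 | $285.35 | $6,215.90 | $12,431.80
5 | $12,431.80 | $285.35 | $6,358.58 | $6,358.57
6 | $6,358.57 | $285.35 | $6,643.92 | $0.00
Total paid: $37,380.99

$37,380.99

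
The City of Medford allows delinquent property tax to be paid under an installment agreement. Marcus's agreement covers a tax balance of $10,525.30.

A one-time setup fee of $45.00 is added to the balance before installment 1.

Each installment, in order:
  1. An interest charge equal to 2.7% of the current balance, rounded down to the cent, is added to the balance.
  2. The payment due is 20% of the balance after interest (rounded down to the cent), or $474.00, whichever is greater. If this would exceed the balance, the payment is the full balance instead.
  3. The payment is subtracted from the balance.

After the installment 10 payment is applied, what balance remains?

Installment 1: $10,570.30 +$285.39 interest = $10,855.69; pay $2,171.13 → $8,684.56
Installment 2: $8,684.56 +$234.48 interest = $8,919.04; pay $1,783.80 → $7,135.24
Installment 3: $7,135.24 +$192.65 interest = $7,327.89; pay $1,465.57 → $5,862.32
Installment 4: $5,862.32 +$158.28 interest = $6,020.60; pay $1,204.12 → $4,816.48
Installment 5: $4,816.48 +$130.04 interest = $4,946.52; pay $989.30 → $3,957.22
Installment 6: $3,957.22 +$106.84 interest = $4,064.06; pay $812.81 → $3,251.25
Installment 7: $3,251.25 +$87.78 interest = $3,339.03; pay $667.80 → $2,671.23
Installment 8: $2,671.23 +$72.12 interest = $2,743.35; pay $548.67 → $2,194.68
Installment 9: $2,194.68 +$59.25 interest = $2,253.93; pay $474.00 → $1,779.93
Installment 10: $1,779.93 +$48.05 interest = $1,827.98; pay $474.00 → $1,353.98

$1,353.98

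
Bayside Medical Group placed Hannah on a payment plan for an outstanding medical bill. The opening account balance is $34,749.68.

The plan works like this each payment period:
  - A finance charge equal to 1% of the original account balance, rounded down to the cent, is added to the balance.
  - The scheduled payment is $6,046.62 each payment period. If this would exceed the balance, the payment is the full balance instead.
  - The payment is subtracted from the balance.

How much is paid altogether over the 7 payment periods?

Payment period 1: $34,749.68 +$347.49 interest = $35,097.17; pay $6,046.62 → $29,050.55
Payment period 2: $29,050.55 +$347.49 interest = $29,398.04; pay $6,046.62 → $23,351.42
Payment period 3: $23,351.42 +$347.49 interest = $23,698.91; pay $6,046.62 → $17,652.29
Payment period 4: $17,652.29 +$347.49 interest = $17,999.78; pay $6,046.62 → $11,953.16
Payment period 5: $11,953.16 +$347.49 interest = $12,300.65; pay $6,046.62 → $6,254.03
Payment period 6: $6,254.03 +$347.49 interest = $6,601.52; pay $6,046.62 → $554.90
Payment period 7: $554.90 +$347.49 interest = $902.39; pay $902.39 → $0.00
Total paid: $37,182.11

$37,182.11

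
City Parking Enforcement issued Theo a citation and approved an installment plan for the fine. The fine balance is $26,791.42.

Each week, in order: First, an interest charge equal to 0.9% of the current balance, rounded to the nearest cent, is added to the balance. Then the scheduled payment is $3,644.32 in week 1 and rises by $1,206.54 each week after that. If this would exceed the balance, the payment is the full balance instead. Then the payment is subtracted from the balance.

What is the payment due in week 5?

$5,762.37

Week 1: opening $26,791.42; interest $241.12 → $27,032.54; payment $3,644.32; balance $23,388.22
Week 2: opening $23,388.22; interest $210.49 → $23,598.71; payment $4,850.86; balance $18,747.85
Week 3: opening $18,747.85; interest $168.73 → $18,916.58; payment $6,057.40; balance $12,859.18
Week 4: opening $12,859.18; interest $115.73 → $12,974.91; payment $7,263.94; balance $5,710.97
Week 5: opening $5,710.97; interest $51.40 → $5,762.37; payment $5,762.37; balance $0.00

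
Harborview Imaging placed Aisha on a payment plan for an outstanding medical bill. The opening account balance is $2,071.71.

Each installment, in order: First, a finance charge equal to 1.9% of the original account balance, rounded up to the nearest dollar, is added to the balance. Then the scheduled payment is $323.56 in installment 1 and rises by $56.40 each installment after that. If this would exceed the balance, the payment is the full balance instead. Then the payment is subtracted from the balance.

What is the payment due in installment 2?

Installment 1: $2,071.71 +$40.00 interest = $2,111.71; pay $323.56 → $1,788.15
Installment 2: $1,788.15 +$40.00 interest = $1,828.15; pay $379.96 → $1,448.19

$379.96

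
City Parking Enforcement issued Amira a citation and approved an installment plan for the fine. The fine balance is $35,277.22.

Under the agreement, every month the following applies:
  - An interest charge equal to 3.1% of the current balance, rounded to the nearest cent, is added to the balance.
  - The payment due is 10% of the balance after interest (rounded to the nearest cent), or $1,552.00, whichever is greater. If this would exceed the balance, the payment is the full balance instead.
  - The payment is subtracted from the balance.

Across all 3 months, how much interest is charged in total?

# | Opening | Interest | Payment | End bal
1 | $35,277.22 | $1,093.59 | $3,637.08 | $32,733.73
2 | $32,733.73 | $1,014.75 | $3,374.85 | $30,373.63
3 | $30,373.63 | $941.58 | $3,131.52 | $28,183.69
Total interest: $1,093.59 + $1,014.75 + $941.58 = $3,049.92

$3,049.92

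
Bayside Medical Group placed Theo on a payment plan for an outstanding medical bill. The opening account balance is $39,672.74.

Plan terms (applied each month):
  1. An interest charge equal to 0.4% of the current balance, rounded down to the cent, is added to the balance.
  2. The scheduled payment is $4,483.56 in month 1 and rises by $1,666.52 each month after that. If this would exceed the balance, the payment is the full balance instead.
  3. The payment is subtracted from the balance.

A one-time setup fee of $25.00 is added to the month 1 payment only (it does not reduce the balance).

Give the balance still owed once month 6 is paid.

$0.00

Month 1: opening $39,672.74; interest $158.69 → $39,831.43; payment $4,483.56 (+ $25.00 fee); balance $35,347.87
Month 2: opening $35,347.87; interest $141.39 → $35,489.26; payment $6,150.08; balance $29,339.18
Month 3: opening $29,339.18; interest $117.35 → $29,456.53; payment $7,816.60; balance $21,639.93
Month 4: opening $21,639.93; interest $86.55 → $21,726.48; payment $9,483.12; balance $12,243.36
Month 5: opening $12,243.36; interest $48.97 → $12,292.33; payment $11,149.64; balance $1,142.69
Month 6: opening $1,142.69; interest $4.57 → $1,147.26; payment $1,147.26; balance $0.00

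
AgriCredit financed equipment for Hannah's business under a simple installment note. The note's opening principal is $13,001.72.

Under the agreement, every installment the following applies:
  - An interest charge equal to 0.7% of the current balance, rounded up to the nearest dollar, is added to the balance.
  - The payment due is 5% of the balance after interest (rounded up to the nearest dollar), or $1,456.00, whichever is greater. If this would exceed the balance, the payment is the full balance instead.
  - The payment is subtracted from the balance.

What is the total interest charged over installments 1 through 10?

Installment 1: $13,001.72 +$92.00 interest = $13,093.72; pay $1,456.00 → $11,637.72
Installment 2: $11,637.72 +$82.00 interest = $11,719.72; pay $1,456.00 → $10,263.72
Installment 3: $10,263.72 +$72.00 interest = $10,335.72; pay $1,456.00 → $8,879.72
Installment 4: $8,879.72 +$63.00 interest = $8,942.72; pay $1,456.00 → $7,486.72
Installment 5: $7,486.72 +$53.00 interest = $7,539.72; pay $1,456.00 → $6,083.72
Installment 6: $6,083.72 +$43.00 interest = $6,126.72; pay $1,456.00 → $4,670.72
Installment 7: $4,670.72 +$33.00 interest = $4,703.72; pay $1,456.00 → $3,247.72
Installment 8: $3,247.72 +$23.00 interest = $3,270.72; pay $1,456.00 → $1,814.72
Installment 9: $1,814.72 +$13.00 interest = $1,827.72; pay $1,456.00 → $371.72
Installment 10: $371.72 +$3.00 interest = $374.72; pay $374.72 → $0.00
Total interest: $92.00 + $82.00 + $72.00 + $63.00 + $53.00 + $43.00 + $33.00 + $23.00 + $13.00 + $3.00 = $477.00

$477.00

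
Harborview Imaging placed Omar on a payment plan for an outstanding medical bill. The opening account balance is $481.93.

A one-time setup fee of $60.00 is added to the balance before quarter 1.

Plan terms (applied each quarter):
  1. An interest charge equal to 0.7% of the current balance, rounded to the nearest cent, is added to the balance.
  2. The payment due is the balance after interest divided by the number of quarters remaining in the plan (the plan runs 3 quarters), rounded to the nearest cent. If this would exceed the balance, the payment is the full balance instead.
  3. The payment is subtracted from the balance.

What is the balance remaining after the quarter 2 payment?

# | Opening | Interest | Payment | End bal
1 | $541.93 | $3.79 | $181.91 | $363.81
2 | $363.81 | $2.55 | $183.18 | $183.18

$183.18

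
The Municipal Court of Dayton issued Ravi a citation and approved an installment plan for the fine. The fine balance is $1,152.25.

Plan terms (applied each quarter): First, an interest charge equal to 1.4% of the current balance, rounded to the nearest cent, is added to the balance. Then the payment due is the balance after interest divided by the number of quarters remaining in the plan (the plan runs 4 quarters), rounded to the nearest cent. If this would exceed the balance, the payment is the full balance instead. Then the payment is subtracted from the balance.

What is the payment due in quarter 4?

Quarter 1: $1,152.25 +$16.13 interest = $1,168.38; pay $292.10 → $876.28
Quarter 2: $876.28 +$12.27 interest = $888.55; pay $296.18 → $592.37
Quarter 3: $592.37 +$8.29 interest = $600.66; pay $300.33 → $300.33
Quarter 4: $300.33 +$4.20 interest = $304.53; pay $304.53 → $0.00

$304.53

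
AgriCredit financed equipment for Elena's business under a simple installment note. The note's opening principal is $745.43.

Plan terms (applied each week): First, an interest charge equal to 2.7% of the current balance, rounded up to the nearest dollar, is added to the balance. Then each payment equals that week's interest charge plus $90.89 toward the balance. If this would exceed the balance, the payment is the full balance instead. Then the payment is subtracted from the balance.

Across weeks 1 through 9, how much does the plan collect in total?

Week 1: $745.43 +$21.00 interest = $766.43; pay $111.89 → $654.54
Week 2: $654.54 +$18.00 interest = $672.54; pay $108.89 → $563.65
Week 3: $563.65 +$16.00 interest = $579.65; pay $106.89 → $472.76
Week 4: $472.76 +$13.00 interest = $485.76; pay $103.89 → $381.87
Week 5: $381.87 +$11.00 interest = $392.87; pay $101.89 → $290.98
Week 6: $290.98 +$8.00 interest = $298.98; pay $98.89 → $200.09
Week 7: $200.09 +$6.00 interest = $206.09; pay $96.89 → $109.20
Week 8: $109.20 +$3.00 interest = $112.20; pay $93.89 → $18.31
Week 9: $18.31 +$1.00 interest = $19.31; pay $19.31 → $0.00
Total paid: $842.43

$842.43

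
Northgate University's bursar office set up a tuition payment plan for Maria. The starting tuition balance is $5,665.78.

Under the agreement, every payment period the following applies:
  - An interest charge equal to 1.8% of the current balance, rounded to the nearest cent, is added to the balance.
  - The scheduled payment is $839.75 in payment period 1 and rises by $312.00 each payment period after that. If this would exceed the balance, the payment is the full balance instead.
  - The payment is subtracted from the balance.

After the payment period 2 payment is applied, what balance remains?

Payment period 1: $5,665.78 +$101.98 interest = $5,767.76; pay $839.75 → $4,928.01
Payment period 2: $4,928.01 +$88.70 interest = $5,016.71; pay $1,151.75 → $3,864.96

$3,864.96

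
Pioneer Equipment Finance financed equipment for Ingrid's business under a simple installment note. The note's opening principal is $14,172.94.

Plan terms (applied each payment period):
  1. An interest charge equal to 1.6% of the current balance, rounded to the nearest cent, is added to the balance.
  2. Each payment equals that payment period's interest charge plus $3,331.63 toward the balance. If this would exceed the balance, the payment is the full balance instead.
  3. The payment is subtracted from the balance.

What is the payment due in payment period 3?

$3,451.78

# | Opening | Interest | Payment | End bal
1 | $14,172.94 | $226.77 | $3,558.40 | $10,841.31
2 | $10,841.31 | $173.46 | $3,505.09 | $7,509.68
3 | $7,509.68 | $120.15 | $3,451.78 | $4,178.05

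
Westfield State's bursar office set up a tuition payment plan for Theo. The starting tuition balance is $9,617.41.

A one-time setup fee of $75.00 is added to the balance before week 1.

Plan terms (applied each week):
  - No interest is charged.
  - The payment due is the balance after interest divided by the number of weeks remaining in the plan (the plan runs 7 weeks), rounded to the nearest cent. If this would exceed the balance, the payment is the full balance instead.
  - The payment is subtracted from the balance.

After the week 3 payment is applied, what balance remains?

$5,538.52

Week 1: opening $9,692.41; payment $1,384.63; balance $8,307.78
Week 2: opening $8,307.78; payment $1,384.63; balance $6,923.15
Week 3: opening $6,923.15; payment $1,384.63; balance $5,538.52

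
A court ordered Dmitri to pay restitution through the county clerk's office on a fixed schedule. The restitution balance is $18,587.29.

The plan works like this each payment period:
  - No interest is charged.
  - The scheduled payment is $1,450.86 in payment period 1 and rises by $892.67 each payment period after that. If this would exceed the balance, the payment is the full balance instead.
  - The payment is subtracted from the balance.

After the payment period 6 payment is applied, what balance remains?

$0.00

# | Opening | Payment | End bal
1 | $18,587.29 | $1,450.86 | $17,136.43
2 | $17,136.43 | $2,343.53 | $14,792.90
3 | $14,792.90 | $3,236.20 | $11,556.70
4 | $11,556.70 | $4,128.87 | $7,427.83
5 | $7,427.83 | $5,021.54 | $2,406.29
6 | $2,406.29 | $2,406.29 | $0.00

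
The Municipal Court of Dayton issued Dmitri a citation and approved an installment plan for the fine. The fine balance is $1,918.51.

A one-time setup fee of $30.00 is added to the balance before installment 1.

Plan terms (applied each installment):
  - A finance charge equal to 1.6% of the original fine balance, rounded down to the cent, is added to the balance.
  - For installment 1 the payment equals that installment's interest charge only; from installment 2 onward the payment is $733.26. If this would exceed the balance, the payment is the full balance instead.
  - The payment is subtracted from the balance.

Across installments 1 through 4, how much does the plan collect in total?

$2,071.27

# | Opening | Interest | Payment | End bal
1 | $1,948.51 | $30.69 | $30.69 | $1,948.51
2 | $1,948.51 | $30.69 | $733.26 | $1,245.94
3 | $1,245.94 | $30.69 | $733.26 | $543.37
4 | $543.37 | $30.69 | $574.06 | $0.00
Total paid: $2,071.27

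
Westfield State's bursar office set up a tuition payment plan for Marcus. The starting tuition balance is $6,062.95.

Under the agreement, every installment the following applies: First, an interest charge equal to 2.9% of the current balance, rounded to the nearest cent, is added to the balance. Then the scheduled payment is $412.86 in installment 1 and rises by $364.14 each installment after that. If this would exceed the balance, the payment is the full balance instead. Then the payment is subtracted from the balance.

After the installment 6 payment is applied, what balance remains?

$0.00

Installment 1: $6,062.95 +$175.83 interest = $6,238.78; pay $412.86 → $5,825.92
Installment 2: $5,825.92 +$168.95 interest = $5,994.87; pay $777.00 → $5,217.87
Installment 3: $5,217.87 +$151.32 interest = $5,369.19; pay $1,141.14 → $4,228.05
Installment 4: $4,228.05 +$122.61 interest = $4,350.66; pay $1,505.28 → $2,845.38
Installment 5: $2,845.38 +$82.52 interest = $2,927.90; pay $1,869.42 → $1,058.48
Installment 6: $1,058.48 +$30.70 interest = $1,089.18; pay $1,089.18 → $0.00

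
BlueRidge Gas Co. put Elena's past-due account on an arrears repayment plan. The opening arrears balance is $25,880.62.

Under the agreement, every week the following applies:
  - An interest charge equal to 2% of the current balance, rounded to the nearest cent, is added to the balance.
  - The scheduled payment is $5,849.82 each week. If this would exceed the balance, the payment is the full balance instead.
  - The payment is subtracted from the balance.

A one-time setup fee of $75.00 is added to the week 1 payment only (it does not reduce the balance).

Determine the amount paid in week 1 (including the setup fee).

$5,924.82

Week 1: opening $25,880.62; interest $517.61 → $26,398.23; payment $5,849.82 (+ $75.00 fee); balance $20,548.41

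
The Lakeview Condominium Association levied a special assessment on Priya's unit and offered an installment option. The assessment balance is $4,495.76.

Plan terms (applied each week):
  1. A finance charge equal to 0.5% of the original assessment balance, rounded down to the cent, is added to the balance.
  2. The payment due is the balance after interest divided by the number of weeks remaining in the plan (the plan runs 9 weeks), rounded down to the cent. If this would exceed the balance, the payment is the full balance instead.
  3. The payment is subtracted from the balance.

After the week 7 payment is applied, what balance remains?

# | Opening | Interest | Payment | End bal
1 | $4,495.76 | $22.47 | $502.02 | $4,016.21
2 | $4,016.21 | $22.47 | $504.83 | $3,533.85
3 | $3,533.85 | $22.47 | $508.04 | $3,048.28
4 | $3,048.28 | $22.47 | $511.79 | $2,558.96
5 | $2,558.96 | $22.47 | $516.28 | $2,065.15
6 | $2,065.15 | $22.47 | $521.90 | $1,565.72
7 | $1,565.72 | $22.47 | $529.39 | $1,058.80

$1,058.80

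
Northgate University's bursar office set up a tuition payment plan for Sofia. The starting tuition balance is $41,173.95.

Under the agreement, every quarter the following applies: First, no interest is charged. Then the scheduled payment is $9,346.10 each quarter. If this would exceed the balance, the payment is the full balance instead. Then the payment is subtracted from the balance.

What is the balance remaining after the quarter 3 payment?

Quarter 1: opening $41,173.95; payment $9,346.10; balance $31,827.85
Quarter 2: opening $31,827.85; payment $9,346.10; balance $22,481.75
Quarter 3: opening $22,481.75; payment $9,346.10; balance $13,135.65

$13,135.65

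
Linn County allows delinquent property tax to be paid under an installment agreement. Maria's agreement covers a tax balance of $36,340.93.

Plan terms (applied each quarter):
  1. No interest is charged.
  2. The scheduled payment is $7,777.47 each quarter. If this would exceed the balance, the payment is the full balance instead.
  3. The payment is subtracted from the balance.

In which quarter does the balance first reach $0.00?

# | Opening | Payment | End bal
1 | $36,340.93 | $7,777.47 | $28,563.46
2 | $28,563.46 | $7,777.47 | $20,785.99
3 | $20,785.99 | $7,777.47 | $13,008.52
4 | $13,008.52 | $7,777.47 | $5,231.05
5 | $5,231.05 | $5,231.05 | $0.00
Balance reaches $0.00 in quarter 5.

5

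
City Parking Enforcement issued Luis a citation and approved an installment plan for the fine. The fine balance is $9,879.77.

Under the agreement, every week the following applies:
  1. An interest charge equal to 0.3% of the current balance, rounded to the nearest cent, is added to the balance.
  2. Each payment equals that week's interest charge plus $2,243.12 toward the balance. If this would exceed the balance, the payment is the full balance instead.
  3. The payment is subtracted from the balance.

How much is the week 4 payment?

$2,252.57

# | Opening | Interest | Payment | End bal
1 | $9,879.77 | $29.64 | $2,272.76 | $7,636.65
2 | $7,636.65 | $22.91 | $2,266.03 | $5,393.53
3 | $5,393.53 | $16.18 | $2,259.30 | $3,150.41
4 | $3,150.41 | $9.45 | $2,252.57 | $907.29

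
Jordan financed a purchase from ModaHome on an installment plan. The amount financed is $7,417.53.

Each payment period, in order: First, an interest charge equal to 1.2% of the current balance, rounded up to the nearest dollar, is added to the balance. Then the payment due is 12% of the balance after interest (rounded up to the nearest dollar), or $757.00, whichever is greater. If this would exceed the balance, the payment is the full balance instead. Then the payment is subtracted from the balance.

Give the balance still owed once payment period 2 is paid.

Payment period 1: opening $7,417.53; interest $90.00 → $7,507.53; payment $901.00; balance $6,606.53
Payment period 2: opening $6,606.53; interest $80.00 → $6,686.53; payment $803.00; balance $5,883.53

$5,883.53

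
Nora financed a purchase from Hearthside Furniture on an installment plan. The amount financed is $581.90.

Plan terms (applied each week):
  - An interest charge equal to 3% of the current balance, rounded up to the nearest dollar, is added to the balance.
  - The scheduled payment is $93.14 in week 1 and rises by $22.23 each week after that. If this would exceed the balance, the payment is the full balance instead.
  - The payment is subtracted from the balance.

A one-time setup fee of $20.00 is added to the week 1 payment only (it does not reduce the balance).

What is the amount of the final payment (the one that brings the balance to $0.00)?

$135.96

Week 1: $581.90 +$18.00 interest = $599.90; pay $93.14 (+ $20.00 fee) → $506.76
Week 2: $506.76 +$16.00 interest = $522.76; pay $115.37 → $407.39
Week 3: $407.39 +$13.00 interest = $420.39; pay $137.60 → $282.79
Week 4: $282.79 +$9.00 interest = $291.79; pay $159.83 → $131.96
Week 5: $131.96 +$4.00 interest = $135.96; pay $135.96 → $0.00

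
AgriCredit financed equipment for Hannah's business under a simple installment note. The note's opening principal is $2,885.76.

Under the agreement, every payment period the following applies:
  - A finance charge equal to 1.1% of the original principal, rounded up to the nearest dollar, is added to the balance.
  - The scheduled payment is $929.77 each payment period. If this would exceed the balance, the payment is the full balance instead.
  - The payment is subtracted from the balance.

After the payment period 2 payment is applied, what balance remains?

$1,090.22

Payment period 1: opening $2,885.76; interest $32.00 → $2,917.76; payment $929.77; balance $1,987.99
Payment period 2: opening $1,987.99; interest $32.00 → $2,019.99; payment $929.77; balance $1,090.22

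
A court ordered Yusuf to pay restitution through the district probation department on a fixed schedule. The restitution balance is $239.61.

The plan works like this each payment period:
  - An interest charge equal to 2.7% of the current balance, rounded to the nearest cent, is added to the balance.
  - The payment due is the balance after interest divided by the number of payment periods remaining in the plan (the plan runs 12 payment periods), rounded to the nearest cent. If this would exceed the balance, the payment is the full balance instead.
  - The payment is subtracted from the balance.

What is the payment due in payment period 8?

Payment period 1: opening $239.61; interest $6.47 → $246.08; payment $20.51; balance $225.57
Payment period 2: opening $225.57; interest $6.09 → $231.66; payment $21.06; balance $210.60
Payment period 3: opening $210.60; interest $5.69 → $216.29; payment $21.63; balance $194.66
Payment period 4: opening $194.66; interest $5.26 → $199.92; payment $22.21; balance $177.71
Payment period 5: opening $177.71; interest $4.80 → $182.51; payment $22.81; balance $159.70
Payment period 6: opening $159.70; interest $4.31 → $164.01; payment $23.43; balance $140.58
Payment period 7: opening $140.58; interest $3.80 → $144.38; payment $24.06; balance $120.32
Payment period 8: opening $120.32; interest $3.25 → $123.57; payment $24.71; balance $98.86

$24.71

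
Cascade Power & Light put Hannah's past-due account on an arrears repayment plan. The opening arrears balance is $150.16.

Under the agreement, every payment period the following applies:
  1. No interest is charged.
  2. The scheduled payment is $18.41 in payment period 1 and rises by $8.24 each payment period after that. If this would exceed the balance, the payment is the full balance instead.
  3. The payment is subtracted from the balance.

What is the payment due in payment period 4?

Payment period 1: opening $150.16; payment $18.41; balance $131.75
Payment period 2: opening $131.75; payment $26.65; balance $105.10
Payment period 3: opening $105.10; payment $34.89; balance $70.21
Payment period 4: opening $70.21; payment $43.13; balance $27.08

$43.13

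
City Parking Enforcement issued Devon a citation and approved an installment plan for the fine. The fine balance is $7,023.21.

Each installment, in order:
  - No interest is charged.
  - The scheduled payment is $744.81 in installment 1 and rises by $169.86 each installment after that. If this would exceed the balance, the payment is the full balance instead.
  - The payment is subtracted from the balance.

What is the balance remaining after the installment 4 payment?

$3,024.81

Installment 1: opening $7,023.21; payment $744.81; balance $6,278.40
Installment 2: opening $6,278.40; payment $914.67; balance $5,363.73
Installment 3: opening $5,363.73; payment $1,084.53; balance $4,279.20
Installment 4: opening $4,279.20; payment $1,254.39; balance $3,024.81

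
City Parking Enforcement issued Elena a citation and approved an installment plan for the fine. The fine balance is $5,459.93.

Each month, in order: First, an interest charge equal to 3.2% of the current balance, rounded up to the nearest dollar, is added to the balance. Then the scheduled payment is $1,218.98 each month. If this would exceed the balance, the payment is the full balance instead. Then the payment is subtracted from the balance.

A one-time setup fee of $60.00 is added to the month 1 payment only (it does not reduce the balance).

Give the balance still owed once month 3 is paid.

$2,226.99

Month 1: opening $5,459.93; interest $175.00 → $5,634.93; payment $1,218.98 (+ $60.00 fee); balance $4,415.95
Month 2: opening $4,415.95; interest $142.00 → $4,557.95; payment $1,218.98; balance $3,338.97
Month 3: opening $3,338.97; interest $107.00 → $3,445.97; payment $1,218.98; balance $2,226.99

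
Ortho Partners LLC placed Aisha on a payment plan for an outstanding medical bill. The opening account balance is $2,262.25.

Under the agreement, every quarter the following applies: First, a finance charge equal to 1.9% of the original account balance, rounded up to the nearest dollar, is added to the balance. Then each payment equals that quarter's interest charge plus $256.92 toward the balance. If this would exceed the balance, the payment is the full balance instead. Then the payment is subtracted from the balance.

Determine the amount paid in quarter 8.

# | Opening | Interest | Payment | End bal
1 | $2,262.25 | $43.00 | $299.92 | $2,005.33
2 | $2,005.33 | $43.00 | $299.92 | $1,748.41
3 | $1,748.41 | $43.00 | $299.92 | $1,491.49
4 | $1,491.49 | $43.00 | $299.92 | $1,234.57
5 | $1,234.57 | $43.00 | $299.92 | $977.65
6 | $977.65 | $43.00 | $299.92 | $720.73
7 | $720.73 | $43.00 | $299.92 | $463.81
8 | $463.81 | $43.00 | $299.92 | $206.89

$299.92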